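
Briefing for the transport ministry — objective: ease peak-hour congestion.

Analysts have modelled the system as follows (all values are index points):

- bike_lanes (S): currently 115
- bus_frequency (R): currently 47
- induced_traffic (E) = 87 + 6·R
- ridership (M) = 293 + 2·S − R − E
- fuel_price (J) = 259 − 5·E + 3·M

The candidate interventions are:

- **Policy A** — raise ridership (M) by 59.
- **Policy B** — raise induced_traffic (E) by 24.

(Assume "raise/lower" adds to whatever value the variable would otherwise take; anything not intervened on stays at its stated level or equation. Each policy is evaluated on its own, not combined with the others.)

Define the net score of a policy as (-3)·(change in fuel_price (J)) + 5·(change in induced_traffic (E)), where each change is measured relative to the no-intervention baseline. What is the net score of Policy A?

-531

Baseline:
  S = 115
  R = 47
  E = 87 + 6·47 = 369
  M = 293 + 2·115 − 47 − 369 = 107
  J = 259 − 5·369 + 3·107 = -1265
Policy A (M + 59):
  S = 115
  R = 47
  E = 87 + 6·47 = 369
  M = 293 + 2·115 − 47 − 369 (+59 from intervention) = 166
  J = 259 − 5·369 + 3·166 = -1088
ΔJ = -1088 − (-1265) = 177; ΔE = 369 − 369 = 0
Score = (-3)·177 + 5·0 = -531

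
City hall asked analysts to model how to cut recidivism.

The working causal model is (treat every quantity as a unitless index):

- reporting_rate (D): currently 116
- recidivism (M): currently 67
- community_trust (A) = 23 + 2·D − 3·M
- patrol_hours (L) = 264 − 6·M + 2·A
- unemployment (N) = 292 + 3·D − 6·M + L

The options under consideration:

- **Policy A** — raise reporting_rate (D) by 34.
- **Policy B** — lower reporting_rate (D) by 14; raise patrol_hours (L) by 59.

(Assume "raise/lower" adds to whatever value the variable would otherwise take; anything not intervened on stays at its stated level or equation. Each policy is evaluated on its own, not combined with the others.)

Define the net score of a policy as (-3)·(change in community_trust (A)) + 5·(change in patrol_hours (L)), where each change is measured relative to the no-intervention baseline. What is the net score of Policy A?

Baseline:
  D = 116
  M = 67
  A = 23 + 2·116 − 3·67 = 54
  L = 264 − 6·67 + 2·54 = -30
Policy A (D + 34):
  D = 116 + 34 = 150
  M = 67
  A = 23 + 2·150 − 3·67 = 122
  L = 264 − 6·67 + 2·122 = 106
ΔA = 122 − 54 = 68; ΔL = 106 − (-30) = 136
Score = (-3)·68 + 5·136 = 476

476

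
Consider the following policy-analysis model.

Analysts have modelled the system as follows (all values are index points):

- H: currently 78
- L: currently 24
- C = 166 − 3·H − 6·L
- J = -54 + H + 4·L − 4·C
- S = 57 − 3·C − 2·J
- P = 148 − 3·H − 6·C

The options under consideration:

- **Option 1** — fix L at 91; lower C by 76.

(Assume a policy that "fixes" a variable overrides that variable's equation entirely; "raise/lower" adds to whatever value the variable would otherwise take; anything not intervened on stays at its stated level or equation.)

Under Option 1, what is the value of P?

Option 1 (L := 91, C − 76):
  H = 78
  L = 91
  C = 166 − 3·78 − 6·91 (−76 from intervention) = -690
  P = 148 − 3·78 − 6·(-690) = 4054

4054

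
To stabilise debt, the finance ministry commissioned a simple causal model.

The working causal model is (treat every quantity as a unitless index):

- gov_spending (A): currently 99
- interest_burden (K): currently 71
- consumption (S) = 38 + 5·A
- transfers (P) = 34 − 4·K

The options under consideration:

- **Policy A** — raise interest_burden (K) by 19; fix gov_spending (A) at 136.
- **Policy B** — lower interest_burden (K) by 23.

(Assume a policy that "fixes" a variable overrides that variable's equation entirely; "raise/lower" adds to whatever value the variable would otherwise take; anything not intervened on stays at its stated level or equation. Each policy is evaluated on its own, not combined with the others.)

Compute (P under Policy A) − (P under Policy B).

Policy A (K + 19, A := 136):
  K = 71 + 19 = 90
  P = 34 − 4·90 = -326
Policy B (K − 23):
  K = 71 − 23 = 48
  P = 34 − 4·48 = -158
P: -326 − (-158) = -168

-168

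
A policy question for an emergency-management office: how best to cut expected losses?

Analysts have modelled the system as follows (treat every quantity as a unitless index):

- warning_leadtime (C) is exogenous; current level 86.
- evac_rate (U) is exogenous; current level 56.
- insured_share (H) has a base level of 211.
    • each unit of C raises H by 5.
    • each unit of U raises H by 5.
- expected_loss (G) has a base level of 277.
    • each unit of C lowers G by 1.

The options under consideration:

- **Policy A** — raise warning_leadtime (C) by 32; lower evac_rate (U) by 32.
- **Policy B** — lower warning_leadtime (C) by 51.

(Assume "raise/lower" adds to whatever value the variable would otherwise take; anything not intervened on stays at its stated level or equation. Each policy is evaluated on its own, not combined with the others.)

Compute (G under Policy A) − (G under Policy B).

-83

Policy A (C + 32, U − 32):
  C = 86 + 32 = 118
  G = 277 − 118 = 159
Policy B (C − 51):
  C = 86 − 51 = 35
  G = 277 − 35 = 242
G: 159 − 242 = -83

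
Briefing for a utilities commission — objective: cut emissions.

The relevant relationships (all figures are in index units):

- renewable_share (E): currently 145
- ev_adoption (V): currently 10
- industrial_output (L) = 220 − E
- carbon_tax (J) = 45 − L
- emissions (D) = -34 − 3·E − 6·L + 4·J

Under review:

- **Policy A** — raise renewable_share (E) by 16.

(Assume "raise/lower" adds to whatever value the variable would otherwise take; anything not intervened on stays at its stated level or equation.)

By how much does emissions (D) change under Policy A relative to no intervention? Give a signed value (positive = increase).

112

Baseline:
  E = 145
  L = 220 − 145 = 75
  J = 45 − 75 = -30
  D = -34 − 3·145 − 6·75 + 4·(-30) = -1039
Policy A (E + 16):
  E = 145 + 16 = 161
  L = 220 − 161 = 59
  J = 45 − 59 = -14
  D = -34 − 3·161 − 6·59 + 4·(-14) = -927
Change in D: -927 − (-1039) = 112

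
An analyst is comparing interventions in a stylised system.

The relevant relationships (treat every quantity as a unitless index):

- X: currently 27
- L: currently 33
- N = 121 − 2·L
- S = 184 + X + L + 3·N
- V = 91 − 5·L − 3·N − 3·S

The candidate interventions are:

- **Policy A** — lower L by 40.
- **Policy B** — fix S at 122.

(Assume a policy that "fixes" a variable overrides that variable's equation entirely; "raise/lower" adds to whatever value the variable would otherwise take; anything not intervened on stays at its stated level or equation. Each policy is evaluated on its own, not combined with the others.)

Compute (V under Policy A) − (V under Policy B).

-1501

Policy A (L − 40):
  X = 27
  L = 33 − 40 = -7
  N = 121 − 2·(-7) = 135
  S = 184 + 27 + (-7) + 3·135 = 609
  V = 91 − 5·(-7) − 3·135 − 3·609 = -2106
Policy B (S := 122):
  X = 27
  L = 33
  N = 121 − 2·33 = 55
  S = 122
  V = 91 − 5·33 − 3·55 − 3·122 = -605
V: -2106 − (-605) = -1501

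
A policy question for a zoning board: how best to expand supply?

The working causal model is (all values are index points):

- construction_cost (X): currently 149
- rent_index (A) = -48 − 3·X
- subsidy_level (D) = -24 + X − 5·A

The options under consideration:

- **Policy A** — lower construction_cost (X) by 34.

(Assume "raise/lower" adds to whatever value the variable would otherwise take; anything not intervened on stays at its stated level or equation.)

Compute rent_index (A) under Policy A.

-393

Policy A (X − 34):
  X = 149 − 34 = 115
  A = -48 − 3·115 = -393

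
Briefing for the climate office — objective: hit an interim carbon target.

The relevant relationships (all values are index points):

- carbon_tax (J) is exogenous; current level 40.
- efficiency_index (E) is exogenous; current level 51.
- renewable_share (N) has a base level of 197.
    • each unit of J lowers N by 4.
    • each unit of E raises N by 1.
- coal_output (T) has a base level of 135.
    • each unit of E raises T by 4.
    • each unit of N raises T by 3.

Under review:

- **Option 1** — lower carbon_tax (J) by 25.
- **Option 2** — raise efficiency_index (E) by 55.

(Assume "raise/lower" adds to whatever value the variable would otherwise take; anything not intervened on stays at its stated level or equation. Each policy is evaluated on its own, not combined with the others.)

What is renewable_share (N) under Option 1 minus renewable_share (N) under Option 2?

Option 1 (J − 25):
  J = 40 − 25 = 15
  E = 51
  N = 197 − 4·15 + 51 = 188
Option 2 (E + 55):
  J = 40
  E = 51 + 55 = 106
  N = 197 − 4·40 + 106 = 143
N: 188 − 143 = 45

45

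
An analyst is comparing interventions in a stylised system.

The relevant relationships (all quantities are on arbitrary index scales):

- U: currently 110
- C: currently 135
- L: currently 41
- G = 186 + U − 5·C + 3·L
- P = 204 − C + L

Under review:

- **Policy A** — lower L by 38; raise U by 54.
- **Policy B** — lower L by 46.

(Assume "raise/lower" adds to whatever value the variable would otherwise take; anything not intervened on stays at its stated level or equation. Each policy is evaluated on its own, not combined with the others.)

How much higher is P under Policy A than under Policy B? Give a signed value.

Policy A (L − 38, U + 54):
  C = 135
  L = 41 − 38 = 3
  P = 204 − 135 + 3 = 72
Policy B (L − 46):
  C = 135
  L = 41 − 46 = -5
  P = 204 − 135 + (-5) = 64
P: 72 − 64 = 8

8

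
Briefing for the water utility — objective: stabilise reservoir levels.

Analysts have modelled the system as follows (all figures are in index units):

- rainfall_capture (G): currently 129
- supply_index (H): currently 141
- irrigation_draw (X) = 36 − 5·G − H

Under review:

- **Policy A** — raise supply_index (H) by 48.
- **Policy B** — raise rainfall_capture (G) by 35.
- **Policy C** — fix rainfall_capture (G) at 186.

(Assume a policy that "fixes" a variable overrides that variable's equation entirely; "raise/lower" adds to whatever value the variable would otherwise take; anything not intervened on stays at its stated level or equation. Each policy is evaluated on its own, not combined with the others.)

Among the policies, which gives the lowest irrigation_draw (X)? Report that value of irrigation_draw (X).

-1035

Policy A (H + 48):
  G = 129
  H = 141 + 48 = 189
  X = 36 − 5·129 − 189 = -798
Policy B (G + 35):
  G = 129 + 35 = 164
  H = 141
  X = 36 − 5·164 − 141 = -925
Policy C (G := 186):
  G = 186
  H = 141
  X = 36 − 5·186 − 141 = -1035
Comparing — Policy A: X=-798, Policy B: X=-925, Policy C: X=-1035. Lowest is -1035 (Policy C).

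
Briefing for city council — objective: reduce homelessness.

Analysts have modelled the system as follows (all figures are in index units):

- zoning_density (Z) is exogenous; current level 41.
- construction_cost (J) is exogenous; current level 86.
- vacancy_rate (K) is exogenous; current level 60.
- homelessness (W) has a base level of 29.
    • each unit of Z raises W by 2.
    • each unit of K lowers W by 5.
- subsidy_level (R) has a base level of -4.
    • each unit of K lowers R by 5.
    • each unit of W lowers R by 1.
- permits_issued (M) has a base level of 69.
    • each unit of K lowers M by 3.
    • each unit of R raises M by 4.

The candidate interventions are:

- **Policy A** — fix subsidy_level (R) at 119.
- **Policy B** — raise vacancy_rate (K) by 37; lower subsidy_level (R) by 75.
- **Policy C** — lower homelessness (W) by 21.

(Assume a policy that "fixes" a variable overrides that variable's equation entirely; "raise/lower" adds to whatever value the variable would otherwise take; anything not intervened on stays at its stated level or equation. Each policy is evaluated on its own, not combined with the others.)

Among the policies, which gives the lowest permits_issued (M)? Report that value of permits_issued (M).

Policy A (R := 119):
  Z = 41
  K = 60
  W = 29 + 2·41 − 5·60 = -189
  R = 119
  M = 69 − 3·60 + 4·119 = 365
Policy B (K + 37, R − 75):
  Z = 41
  K = 60 + 37 = 97
  W = 29 + 2·41 − 5·97 = -374
  R = -4 − 5·97 − (-374) (−75 from intervention) = -190
  M = 69 − 3·97 + 4·(-190) = -982
Policy C (W − 21):
  Z = 41
  K = 60
  W = 29 + 2·41 − 5·60 (−21 from intervention) = -210
  R = -4 − 5·60 − (-210) = -94
  M = 69 − 3·60 + 4·(-94) = -487
Comparing — Policy A: M=365, Policy B: M=-982, Policy C: M=-487. Lowest is -982 (Policy B).

-982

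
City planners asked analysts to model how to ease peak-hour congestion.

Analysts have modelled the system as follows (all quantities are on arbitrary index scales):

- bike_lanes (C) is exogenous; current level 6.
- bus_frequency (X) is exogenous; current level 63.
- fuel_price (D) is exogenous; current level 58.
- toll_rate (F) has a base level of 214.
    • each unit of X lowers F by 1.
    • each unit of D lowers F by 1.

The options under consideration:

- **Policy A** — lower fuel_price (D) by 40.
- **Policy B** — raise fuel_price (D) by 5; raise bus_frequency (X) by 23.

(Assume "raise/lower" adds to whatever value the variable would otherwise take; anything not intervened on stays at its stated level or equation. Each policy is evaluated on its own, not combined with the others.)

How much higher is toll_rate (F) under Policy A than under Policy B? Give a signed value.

Policy A (D − 40):
  X = 63
  D = 58 − 40 = 18
  F = 214 − 63 − 18 = 133
Policy B (D + 5, X + 23):
  X = 63 + 23 = 86
  D = 58 + 5 = 63
  F = 214 − 86 − 63 = 65
F: 133 − 65 = 68

68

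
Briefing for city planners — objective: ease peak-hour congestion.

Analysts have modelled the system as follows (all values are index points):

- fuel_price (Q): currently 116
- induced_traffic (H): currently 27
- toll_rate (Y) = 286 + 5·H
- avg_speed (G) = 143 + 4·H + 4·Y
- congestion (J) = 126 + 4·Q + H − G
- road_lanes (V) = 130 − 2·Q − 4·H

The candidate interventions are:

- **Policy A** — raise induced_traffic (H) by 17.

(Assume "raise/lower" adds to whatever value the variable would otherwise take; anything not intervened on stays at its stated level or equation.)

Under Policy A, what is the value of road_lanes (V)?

-278

Policy A (H + 17):
  Q = 116
  H = 27 + 17 = 44
  V = 130 − 2·116 − 4·44 = -278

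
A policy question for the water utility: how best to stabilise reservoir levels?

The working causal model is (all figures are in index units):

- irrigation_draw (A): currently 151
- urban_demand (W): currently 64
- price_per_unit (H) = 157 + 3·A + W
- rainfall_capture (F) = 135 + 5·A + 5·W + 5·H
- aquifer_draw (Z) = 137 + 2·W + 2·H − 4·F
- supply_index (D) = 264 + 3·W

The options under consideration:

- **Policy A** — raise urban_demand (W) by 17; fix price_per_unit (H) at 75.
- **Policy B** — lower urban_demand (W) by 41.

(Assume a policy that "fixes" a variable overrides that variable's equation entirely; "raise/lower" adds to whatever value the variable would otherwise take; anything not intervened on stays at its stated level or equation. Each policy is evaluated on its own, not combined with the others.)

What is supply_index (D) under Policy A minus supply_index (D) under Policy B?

174

Policy A (W + 17, H := 75):
  W = 64 + 17 = 81
  D = 264 + 3·81 = 507
Policy B (W − 41):
  W = 64 − 41 = 23
  D = 264 + 3·23 = 333
D: 507 − 333 = 174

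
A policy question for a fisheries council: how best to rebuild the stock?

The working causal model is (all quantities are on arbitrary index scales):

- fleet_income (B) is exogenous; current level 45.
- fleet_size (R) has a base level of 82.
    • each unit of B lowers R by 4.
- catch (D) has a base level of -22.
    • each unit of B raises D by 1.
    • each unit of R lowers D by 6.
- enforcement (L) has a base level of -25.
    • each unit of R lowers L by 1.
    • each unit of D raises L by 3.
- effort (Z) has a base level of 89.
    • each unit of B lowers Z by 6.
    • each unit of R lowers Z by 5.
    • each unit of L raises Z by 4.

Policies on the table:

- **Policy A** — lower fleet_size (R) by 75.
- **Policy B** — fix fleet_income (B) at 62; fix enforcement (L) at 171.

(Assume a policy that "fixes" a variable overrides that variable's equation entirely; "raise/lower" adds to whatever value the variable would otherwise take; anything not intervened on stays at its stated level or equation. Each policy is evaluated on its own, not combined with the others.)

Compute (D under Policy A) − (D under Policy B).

Policy A (R − 75):
  B = 45
  R = 82 − 4·45 (−75 from intervention) = -173
  D = -22 + 45 − 6·(-173) = 1061
Policy B (B := 62, L := 171):
  B = 62
  R = 82 − 4·62 = -166
  D = -22 + 62 − 6·(-166) = 1036
D: 1061 − 1036 = 25

25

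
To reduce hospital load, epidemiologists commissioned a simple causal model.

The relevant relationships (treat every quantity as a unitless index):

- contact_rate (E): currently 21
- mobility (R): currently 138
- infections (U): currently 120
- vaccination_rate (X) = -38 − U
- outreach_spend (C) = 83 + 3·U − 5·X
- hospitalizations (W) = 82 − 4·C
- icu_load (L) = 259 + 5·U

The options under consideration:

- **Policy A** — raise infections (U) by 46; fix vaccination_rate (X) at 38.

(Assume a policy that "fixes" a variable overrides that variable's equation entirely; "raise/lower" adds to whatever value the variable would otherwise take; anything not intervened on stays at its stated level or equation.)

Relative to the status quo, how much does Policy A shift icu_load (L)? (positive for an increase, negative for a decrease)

230

Baseline:
  U = 120
  L = 259 + 5·120 = 859
Policy A (U + 46, X := 38):
  U = 120 + 46 = 166
  L = 259 + 5·166 = 1089
Change in L: 1089 − 859 = 230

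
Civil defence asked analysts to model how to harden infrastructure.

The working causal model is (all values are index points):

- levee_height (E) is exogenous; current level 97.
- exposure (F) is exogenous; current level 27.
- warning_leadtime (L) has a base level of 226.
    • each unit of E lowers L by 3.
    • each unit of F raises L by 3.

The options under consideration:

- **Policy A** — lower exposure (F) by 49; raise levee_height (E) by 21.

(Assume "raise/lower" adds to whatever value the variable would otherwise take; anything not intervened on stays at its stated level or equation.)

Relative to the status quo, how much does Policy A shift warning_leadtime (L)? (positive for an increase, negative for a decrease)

-210

Baseline:
  E = 97
  F = 27
  L = 226 − 3·97 + 3·27 = 16
Policy A (F − 49, E + 21):
  E = 97 + 21 = 118
  F = 27 − 49 = -22
  L = 226 − 3·118 + 3·(-22) = -194
Change in L: -194 − 16 = -210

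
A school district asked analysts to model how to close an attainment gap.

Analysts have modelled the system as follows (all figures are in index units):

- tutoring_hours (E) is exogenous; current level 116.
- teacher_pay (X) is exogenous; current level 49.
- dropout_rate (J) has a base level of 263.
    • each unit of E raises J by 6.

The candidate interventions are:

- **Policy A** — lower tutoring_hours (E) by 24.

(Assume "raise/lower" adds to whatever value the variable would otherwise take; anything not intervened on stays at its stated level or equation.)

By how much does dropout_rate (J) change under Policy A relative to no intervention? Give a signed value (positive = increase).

Baseline:
  E = 116
  J = 263 + 6·116 = 959
Policy A (E − 24):
  E = 116 − 24 = 92
  J = 263 + 6·92 = 815
Change in J: 815 − 959 = -144

-144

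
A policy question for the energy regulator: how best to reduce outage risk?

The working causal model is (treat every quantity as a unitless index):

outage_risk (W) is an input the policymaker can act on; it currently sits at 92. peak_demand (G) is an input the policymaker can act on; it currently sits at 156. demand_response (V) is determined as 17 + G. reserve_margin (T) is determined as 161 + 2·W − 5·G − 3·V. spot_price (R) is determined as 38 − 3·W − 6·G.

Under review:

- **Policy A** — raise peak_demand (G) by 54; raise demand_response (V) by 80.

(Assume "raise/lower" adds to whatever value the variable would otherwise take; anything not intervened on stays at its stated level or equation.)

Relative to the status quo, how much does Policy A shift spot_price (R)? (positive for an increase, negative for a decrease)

Baseline:
  W = 92
  G = 156
  R = 38 − 3·92 − 6·156 = -1174
Policy A (G + 54, V + 80):
  W = 92
  G = 156 + 54 = 210
  R = 38 − 3·92 − 6·210 = -1498
Change in R: -1498 − (-1174) = -324

-324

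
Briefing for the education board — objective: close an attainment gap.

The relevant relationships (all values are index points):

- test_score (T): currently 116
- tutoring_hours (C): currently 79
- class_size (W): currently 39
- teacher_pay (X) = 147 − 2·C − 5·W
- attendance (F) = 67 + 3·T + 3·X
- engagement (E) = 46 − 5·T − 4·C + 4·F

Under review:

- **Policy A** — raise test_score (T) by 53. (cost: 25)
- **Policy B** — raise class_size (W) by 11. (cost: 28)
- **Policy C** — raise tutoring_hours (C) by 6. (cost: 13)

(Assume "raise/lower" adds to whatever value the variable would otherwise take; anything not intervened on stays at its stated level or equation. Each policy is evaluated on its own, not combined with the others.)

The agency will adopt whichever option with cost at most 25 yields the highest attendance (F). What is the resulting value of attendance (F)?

Policy A (T + 53):
  T = 116 + 53 = 169
  C = 79
  W = 39
  X = 147 − 2·79 − 5·39 = -206
  F = 67 + 3·169 + 3·(-206) = -44
Policy C (C + 6):
  T = 116
  C = 79 + 6 = 85
  W = 39
  X = 147 − 2·85 − 5·39 = -218
  F = 67 + 3·116 + 3·(-218) = -239
Comparing — Policy A: F=-44, Policy C: F=-239. Highest is -44 (Policy A).

-44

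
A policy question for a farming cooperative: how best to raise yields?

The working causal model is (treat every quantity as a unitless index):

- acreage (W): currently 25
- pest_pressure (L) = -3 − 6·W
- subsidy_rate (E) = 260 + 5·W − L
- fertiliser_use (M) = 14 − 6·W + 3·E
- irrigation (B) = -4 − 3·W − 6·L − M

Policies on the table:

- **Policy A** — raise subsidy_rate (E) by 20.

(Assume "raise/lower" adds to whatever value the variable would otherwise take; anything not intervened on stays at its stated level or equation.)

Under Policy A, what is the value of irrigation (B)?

-699

Policy A (E + 20):
  W = 25
  L = -3 − 6·25 = -153
  E = 260 + 5·25 − (-153) (+20 from intervention) = 558
  M = 14 − 6·25 + 3·558 = 1538
  B = -4 − 3·25 − 6·(-153) − 1538 = -699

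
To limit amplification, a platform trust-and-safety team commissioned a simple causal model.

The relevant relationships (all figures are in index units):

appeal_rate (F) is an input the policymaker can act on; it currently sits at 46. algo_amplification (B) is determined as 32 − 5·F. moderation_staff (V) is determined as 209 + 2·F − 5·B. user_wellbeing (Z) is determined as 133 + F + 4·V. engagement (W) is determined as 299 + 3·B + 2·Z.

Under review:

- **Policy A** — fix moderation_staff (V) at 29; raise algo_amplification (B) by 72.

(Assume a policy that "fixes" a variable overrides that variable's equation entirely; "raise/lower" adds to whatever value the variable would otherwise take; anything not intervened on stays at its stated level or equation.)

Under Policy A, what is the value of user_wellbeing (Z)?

295

Policy A (V := 29, B + 72):
  F = 46
  B = 32 − 5·46 (+72 from intervention) = -126
  V = 29
  Z = 133 + 46 + 4·29 = 295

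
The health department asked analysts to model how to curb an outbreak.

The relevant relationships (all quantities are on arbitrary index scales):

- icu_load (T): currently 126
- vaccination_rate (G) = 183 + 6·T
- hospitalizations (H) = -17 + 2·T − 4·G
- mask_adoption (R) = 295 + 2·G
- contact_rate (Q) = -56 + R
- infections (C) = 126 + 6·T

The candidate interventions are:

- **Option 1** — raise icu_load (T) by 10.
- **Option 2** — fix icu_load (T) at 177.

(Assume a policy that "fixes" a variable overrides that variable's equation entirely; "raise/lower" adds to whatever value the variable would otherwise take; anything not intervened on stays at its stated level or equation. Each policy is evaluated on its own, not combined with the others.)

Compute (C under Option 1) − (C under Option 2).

Option 1 (T + 10):
  T = 126 + 10 = 136
  C = 126 + 6·136 = 942
Option 2 (T := 177):
  T = 177
  C = 126 + 6·177 = 1188
C: 942 − 1188 = -246

-246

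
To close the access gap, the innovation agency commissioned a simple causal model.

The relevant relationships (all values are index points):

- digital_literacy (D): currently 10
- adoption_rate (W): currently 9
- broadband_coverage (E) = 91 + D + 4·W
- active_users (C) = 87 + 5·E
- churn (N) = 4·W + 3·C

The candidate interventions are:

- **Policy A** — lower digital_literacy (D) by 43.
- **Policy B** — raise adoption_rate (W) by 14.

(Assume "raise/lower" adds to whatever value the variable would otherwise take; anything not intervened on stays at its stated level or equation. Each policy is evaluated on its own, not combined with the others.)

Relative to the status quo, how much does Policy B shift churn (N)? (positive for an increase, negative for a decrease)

Baseline:
  D = 10
  W = 9
  E = 91 + 10 + 4·9 = 137
  C = 87 + 5·137 = 772
  N = 0 + 4·9 + 3·772 = 2352
Policy B (W + 14):
  D = 10
  W = 9 + 14 = 23
  E = 91 + 10 + 4·23 = 193
  C = 87 + 5·193 = 1052
  N = 0 + 4·23 + 3·1052 = 3248
Change in N: 3248 − 2352 = 896

896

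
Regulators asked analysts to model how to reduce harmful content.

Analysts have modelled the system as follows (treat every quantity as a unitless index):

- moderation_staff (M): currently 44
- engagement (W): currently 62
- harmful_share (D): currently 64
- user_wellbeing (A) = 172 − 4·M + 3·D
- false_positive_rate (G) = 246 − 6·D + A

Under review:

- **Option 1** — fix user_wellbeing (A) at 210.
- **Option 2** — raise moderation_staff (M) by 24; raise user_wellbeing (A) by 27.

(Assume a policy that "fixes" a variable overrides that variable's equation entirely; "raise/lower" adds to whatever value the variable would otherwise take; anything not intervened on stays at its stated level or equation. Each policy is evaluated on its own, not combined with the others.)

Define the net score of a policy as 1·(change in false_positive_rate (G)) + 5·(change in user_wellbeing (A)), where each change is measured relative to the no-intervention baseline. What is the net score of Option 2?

Baseline:
  M = 44
  D = 64
  A = 172 − 4·44 + 3·64 = 188
  G = 246 − 6·64 + 188 = 50
Option 2 (M + 24, A + 27):
  M = 44 + 24 = 68
  D = 64
  A = 172 − 4·68 + 3·64 (+27 from intervention) = 119
  G = 246 − 6·64 + 119 = -19
ΔG = -19 − 50 = -69; ΔA = 119 − 188 = -69
Score = 1·(-69) + 5·(-69) = -414

-414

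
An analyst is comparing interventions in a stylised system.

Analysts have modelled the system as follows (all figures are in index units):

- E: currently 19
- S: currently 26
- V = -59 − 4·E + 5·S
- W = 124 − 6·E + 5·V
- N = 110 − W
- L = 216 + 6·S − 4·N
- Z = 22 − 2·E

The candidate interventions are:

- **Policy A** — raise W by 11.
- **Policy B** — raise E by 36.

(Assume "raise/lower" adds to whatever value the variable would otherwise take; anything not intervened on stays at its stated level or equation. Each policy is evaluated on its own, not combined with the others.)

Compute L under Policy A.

-84

Policy A (W + 11):
  E = 19
  S = 26
  V = -59 − 4·19 + 5·26 = -5
  W = 124 − 6·19 + 5·(-5) (+11 from intervention) = -4
  N = 110 − (-4) = 114
  L = 216 + 6·26 − 4·114 = -84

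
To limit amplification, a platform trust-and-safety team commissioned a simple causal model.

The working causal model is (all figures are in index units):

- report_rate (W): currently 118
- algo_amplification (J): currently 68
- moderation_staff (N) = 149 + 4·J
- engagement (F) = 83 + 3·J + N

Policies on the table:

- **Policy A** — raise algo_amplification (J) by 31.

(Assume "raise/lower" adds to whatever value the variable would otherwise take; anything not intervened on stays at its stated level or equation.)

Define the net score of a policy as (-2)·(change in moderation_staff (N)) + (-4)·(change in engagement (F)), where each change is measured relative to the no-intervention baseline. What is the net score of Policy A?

Baseline:
  J = 68
  N = 149 + 4·68 = 421
  F = 83 + 3·68 + 421 = 708
Policy A (J + 31):
  J = 68 + 31 = 99
  N = 149 + 4·99 = 545
  F = 83 + 3·99 + 545 = 925
ΔN = 545 − 421 = 124; ΔF = 925 − 708 = 217
Score = (-2)·124 + (-4)·217 = -1116

-1116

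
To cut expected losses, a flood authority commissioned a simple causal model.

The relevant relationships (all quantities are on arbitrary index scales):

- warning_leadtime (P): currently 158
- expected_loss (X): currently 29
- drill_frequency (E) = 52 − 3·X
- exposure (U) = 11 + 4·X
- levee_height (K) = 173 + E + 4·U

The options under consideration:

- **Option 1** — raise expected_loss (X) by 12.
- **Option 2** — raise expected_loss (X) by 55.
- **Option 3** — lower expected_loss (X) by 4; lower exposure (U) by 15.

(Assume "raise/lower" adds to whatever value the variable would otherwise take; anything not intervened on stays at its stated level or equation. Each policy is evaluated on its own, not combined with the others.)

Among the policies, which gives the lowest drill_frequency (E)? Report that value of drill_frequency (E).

-200

Option 1 (X + 12):
  X = 29 + 12 = 41
  E = 52 − 3·41 = -71
Option 2 (X + 55):
  X = 29 + 55 = 84
  E = 52 − 3·84 = -200
Option 3 (X − 4, U − 15):
  X = 29 − 4 = 25
  E = 52 − 3·25 = -23
Comparing — Option 1: E=-71, Option 2: E=-200, Option 3: E=-23. Lowest is -200 (Option 2).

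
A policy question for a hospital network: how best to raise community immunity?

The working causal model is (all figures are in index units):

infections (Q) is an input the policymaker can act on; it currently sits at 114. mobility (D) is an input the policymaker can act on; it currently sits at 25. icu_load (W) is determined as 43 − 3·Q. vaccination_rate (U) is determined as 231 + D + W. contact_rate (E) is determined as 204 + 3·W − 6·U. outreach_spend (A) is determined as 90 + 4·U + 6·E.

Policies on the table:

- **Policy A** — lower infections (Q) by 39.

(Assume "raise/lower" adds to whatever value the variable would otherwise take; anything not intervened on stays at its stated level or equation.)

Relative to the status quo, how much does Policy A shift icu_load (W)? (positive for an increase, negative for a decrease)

117

Baseline:
  Q = 114
  W = 43 − 3·114 = -299
Policy A (Q − 39):
  Q = 114 − 39 = 75
  W = 43 − 3·75 = -182
Change in W: -182 − (-299) = 117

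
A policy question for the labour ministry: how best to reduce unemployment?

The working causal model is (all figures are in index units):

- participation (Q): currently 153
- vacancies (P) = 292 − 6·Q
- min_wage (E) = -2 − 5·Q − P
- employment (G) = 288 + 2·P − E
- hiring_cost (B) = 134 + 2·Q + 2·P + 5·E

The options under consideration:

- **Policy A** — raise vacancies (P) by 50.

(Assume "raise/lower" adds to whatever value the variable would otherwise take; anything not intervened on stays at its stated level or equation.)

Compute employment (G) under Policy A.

-673

Policy A (P + 50):
  Q = 153
  P = 292 − 6·153 (+50 from intervention) = -576
  E = -2 − 5·153 − (-576) = -191
  G = 288 + 2·(-576) − (-191) = -673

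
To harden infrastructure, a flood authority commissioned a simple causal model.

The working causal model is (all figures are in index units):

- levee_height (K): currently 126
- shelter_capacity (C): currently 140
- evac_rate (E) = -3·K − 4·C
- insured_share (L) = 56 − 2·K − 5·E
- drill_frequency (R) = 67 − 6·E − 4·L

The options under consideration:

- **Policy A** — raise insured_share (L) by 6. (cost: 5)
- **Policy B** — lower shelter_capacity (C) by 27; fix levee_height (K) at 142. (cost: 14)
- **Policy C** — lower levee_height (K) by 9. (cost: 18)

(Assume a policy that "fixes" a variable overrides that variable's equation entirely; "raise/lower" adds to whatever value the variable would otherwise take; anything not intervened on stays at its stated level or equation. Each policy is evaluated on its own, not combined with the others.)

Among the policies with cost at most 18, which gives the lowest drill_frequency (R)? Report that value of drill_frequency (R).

-12305

Policy A (L + 6):
  K = 126
  C = 140
  E = 0 − 3·126 − 4·140 = -938
  L = 56 − 2·126 − 5·(-938) (+6 from intervention) = 4500
  R = 67 − 6·(-938) − 4·4500 = -12305
Policy B (C − 27, K := 142):
  K = 142
  C = 140 − 27 = 113
  E = 0 − 3·142 − 4·113 = -878
  L = 56 − 2·142 − 5·(-878) = 4162
  R = 67 − 6·(-878) − 4·4162 = -11313
Policy C (K − 9):
  K = 126 − 9 = 117
  C = 140
  E = 0 − 3·117 − 4·140 = -911
  L = 56 − 2·117 − 5·(-911) = 4377
  R = 67 − 6·(-911) − 4·4377 = -11975
Comparing — Policy A: R=-12305, Policy B: R=-11313, Policy C: R=-11975. Lowest is -12305 (Policy A).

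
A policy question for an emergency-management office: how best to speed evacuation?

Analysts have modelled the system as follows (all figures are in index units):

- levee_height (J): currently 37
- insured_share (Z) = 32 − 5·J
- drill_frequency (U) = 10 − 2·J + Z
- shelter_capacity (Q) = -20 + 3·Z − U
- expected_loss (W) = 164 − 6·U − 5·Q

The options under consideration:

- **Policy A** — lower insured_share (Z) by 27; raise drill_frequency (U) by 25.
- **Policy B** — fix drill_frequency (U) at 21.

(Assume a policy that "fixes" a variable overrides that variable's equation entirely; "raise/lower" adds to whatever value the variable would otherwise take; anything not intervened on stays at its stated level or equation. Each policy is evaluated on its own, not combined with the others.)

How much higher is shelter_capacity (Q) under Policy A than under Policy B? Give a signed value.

159

Policy A (Z − 27, U + 25):
  J = 37
  Z = 32 − 5·37 (−27 from intervention) = -180
  U = 10 − 2·37 + (-180) (+25 from intervention) = -219
  Q = -20 + 3·(-180) − (-219) = -341
Policy B (U := 21):
  J = 37
  Z = 32 − 5·37 = -153
  U = 21
  Q = -20 + 3·(-153) − 21 = -500
Q: -341 − (-500) = 159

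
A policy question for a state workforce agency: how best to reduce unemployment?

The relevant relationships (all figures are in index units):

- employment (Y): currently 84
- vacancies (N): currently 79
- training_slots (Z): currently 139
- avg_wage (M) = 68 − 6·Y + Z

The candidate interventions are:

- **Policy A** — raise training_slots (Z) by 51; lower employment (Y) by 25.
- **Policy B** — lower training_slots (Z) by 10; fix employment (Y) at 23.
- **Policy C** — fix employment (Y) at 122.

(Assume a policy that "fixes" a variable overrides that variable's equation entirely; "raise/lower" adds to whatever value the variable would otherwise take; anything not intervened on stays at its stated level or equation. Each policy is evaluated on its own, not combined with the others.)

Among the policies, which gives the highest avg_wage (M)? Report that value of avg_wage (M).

Policy A (Z + 51, Y − 25):
  Y = 84 − 25 = 59
  Z = 139 + 51 = 190
  M = 68 − 6·59 + 190 = -96
Policy B (Z − 10, Y := 23):
  Y = 23
  Z = 139 − 10 = 129
  M = 68 − 6·23 + 129 = 59
Policy C (Y := 122):
  Y = 122
  Z = 139
  M = 68 − 6·122 + 139 = -525
Comparing — Policy A: M=-96, Policy B: M=59, Policy C: M=-525. Highest is 59 (Policy B).

59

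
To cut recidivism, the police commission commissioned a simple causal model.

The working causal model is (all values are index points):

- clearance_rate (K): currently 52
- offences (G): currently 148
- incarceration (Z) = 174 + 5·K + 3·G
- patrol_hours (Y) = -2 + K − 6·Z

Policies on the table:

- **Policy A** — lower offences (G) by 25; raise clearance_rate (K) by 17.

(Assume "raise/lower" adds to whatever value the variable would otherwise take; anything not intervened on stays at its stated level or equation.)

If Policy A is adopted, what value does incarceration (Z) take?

888

Policy A (G − 25, K + 17):
  K = 52 + 17 = 69
  G = 148 − 25 = 123
  Z = 174 + 5·69 + 3·123 = 888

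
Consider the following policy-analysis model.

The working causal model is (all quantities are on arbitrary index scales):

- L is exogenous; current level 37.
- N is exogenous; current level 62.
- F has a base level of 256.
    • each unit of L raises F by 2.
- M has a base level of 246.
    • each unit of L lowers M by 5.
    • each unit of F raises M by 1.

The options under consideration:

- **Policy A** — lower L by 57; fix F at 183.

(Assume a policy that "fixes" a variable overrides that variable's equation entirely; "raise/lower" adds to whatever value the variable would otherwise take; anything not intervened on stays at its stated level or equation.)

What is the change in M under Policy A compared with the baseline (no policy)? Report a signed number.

Baseline:
  L = 37
  F = 256 + 2·37 = 330
  M = 246 − 5·37 + 330 = 391
Policy A (L − 57, F := 183):
  L = 37 − 57 = -20
  F = 183
  M = 246 − 5·(-20) + 183 = 529
Change in M: 529 − 391 = 138

138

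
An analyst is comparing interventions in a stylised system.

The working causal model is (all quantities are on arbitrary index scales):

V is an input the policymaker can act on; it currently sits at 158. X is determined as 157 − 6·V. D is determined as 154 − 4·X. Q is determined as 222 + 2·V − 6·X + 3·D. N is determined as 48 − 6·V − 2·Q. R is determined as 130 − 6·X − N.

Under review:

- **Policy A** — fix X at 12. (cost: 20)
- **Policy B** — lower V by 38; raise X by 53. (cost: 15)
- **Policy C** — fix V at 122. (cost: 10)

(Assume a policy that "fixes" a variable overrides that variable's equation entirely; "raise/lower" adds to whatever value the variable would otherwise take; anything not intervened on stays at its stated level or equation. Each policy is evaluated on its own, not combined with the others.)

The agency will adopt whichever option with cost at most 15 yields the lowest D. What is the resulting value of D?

2194

Policy B (V − 38, X + 53):
  V = 158 − 38 = 120
  X = 157 − 6·120 (+53 from intervention) = -510
  D = 154 − 4·(-510) = 2194
Policy C (V := 122):
  V = 122
  X = 157 − 6·122 = -575
  D = 154 − 4·(-575) = 2454
Comparing — Policy B: D=2194, Policy C: D=2454. Lowest is 2194 (Policy B).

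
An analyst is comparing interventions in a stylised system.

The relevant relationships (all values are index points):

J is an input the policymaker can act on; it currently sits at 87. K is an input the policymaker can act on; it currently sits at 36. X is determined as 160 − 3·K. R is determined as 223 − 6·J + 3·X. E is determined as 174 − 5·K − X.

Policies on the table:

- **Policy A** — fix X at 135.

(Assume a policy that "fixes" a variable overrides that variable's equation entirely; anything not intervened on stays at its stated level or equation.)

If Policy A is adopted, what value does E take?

-141

Policy A (X := 135):
  K = 36
  X = 135
  E = 174 − 5·36 − 135 = -141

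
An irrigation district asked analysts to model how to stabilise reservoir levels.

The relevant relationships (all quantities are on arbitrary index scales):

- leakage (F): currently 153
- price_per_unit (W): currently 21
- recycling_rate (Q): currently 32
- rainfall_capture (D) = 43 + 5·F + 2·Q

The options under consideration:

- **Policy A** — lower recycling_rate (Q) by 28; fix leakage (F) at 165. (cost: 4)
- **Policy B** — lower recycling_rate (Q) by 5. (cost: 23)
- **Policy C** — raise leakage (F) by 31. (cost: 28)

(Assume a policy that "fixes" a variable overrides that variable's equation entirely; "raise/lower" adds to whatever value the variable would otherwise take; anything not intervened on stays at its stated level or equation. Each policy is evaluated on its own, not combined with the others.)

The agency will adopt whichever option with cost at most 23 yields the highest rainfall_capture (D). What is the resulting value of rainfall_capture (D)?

876

Policy A (Q − 28, F := 165):
  F = 165
  Q = 32 − 28 = 4
  D = 43 + 5·165 + 2·4 = 876
Policy B (Q − 5):
  F = 153
  Q = 32 − 5 = 27
  D = 43 + 5·153 + 2·27 = 862
Comparing — Policy A: D=876, Policy B: D=862. Highest is 876 (Policy A).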